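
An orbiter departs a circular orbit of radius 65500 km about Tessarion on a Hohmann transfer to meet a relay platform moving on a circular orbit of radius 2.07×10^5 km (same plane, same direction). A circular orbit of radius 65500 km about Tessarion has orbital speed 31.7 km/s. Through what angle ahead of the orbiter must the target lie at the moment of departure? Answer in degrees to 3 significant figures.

φ = 83.9°

From the circular-orbit relation v² = μ/r at r = 65500 km: μ = v²r = (31.7)² × 65500 = 6.58203×10^7 km³/s².
Semi-major axis of the transfer orbit: a_t = (65500 + 2.070×10^5)/2 = 1.3625×10^5 km.
The half-period of the transfer ellipse is t = π√(a_t³/μ) = 19474.9 s.
Target angular speed ω₂ = √(μ/r₂³) = 8.61439×10^-5 rad/s.
Angle swept by the target during transfer: ω₂·t = 1.6776 rad = 96.12°.
Arrival is 180° from departure on the ellipse, so φ = 180° − 96.12° = 83.9°.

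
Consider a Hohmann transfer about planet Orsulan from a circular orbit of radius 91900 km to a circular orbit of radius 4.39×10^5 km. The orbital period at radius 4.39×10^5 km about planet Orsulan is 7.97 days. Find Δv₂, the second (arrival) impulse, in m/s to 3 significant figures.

Δv₂ = 1650 m/s

From Kepler's third law T² = 4π²r³/μ at r = 4.39×10^5 km, T = 7.97 days = 7.97 × 86400 s = 6.88608×10^5 s: μ = 4π²r³/T² = 7.04383×10^6 km³/s².
Semi-major axis of the transfer orbit: a_t = (91900 + 4.390×10^5)/2 = 2.6545×10^5 km.
Circular speed at r = 4.390×10^5 km: v_c = √(μ/r) = 4.006 km/s.
Transfer-orbit speed at the same r (vis-viva, a = a_t): v_t = √[μ(2/r − 1/a_t)] = 2.357 km/s.
Δv₂ = |v_t − v_c| = |2.357 − 4.006| = 1.649 km/s.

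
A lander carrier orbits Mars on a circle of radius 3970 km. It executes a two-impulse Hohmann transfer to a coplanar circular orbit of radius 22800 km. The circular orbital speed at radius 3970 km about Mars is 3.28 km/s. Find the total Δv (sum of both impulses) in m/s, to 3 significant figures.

From the circular-orbit relation v² = μ/r at r = 3970 km: μ = v²r = (3.28)² × 3970 = 42710.8 km³/s².
The Hohmann ellipse has a_t = (r₁ + r₂)/2 = 13385 km.
At r₁ the circular-orbit speed is v₁ = √(μ/r₁) = 3.280 km/s.
On the transfer ellipse at r₁, vis-viva gives v_p = √[μ(2/r₁ − 1/a_t)] = 4.281 km/s.
First burn Δv₁ = |v_p − v₁| = 1.001 km/s.
Circular speed at r₂: v₂ = √(μ/r₂) = 1.3687 km/s.
Transfer-orbit speed at r₂: v_a = √[μ(2/r₂ − 1/a_t)] = 0.74540 km/s.
Second burn Δv₂ = |v₂ − v_a| = 0.6233 km/s.
Δv = Δv₁ + Δv₂ = 1.001 + 0.6233 = 1.624 km/s.

Δv = 1620 m/s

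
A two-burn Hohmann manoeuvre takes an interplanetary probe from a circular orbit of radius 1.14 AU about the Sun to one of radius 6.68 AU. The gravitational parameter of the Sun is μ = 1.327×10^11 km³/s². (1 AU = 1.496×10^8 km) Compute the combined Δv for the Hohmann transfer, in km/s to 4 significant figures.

Δv = 13.87 km/s

In km: r₁ = 1.14 × 1.496×10^8 = 1.70544×10^8 km; r₂ = 6.68 × 1.496×10^8 = 9.99328×10^8 km.
The Hohmann ellipse has a_t = (r₁ + r₂)/2 = 5.84936×10^8 km.
Circular speed at r₁: v₁ = √(μ/r₁) = √(1.327×10^11/1.70544×10^8) = 27.894 km/s.
Transfer-orbit speed at r₁ (v² = μ(2/r − 1/a)): v_p = √[μ(2/r₁ − 1/a_t)] = 36.460 km/s.
First burn Δv₁ = |v_p − v₁| = 8.566 km/s.
At r₂, v₂ = √(μ/r₂) = 11.523 km/s.
Transfer-orbit speed at r₂: v_a = √[μ(2/r₂ − 1/a_t)] = 6.2222 km/s.
Second burn Δv₂ = |v₂ − v_a| = 5.301 km/s.
Total Δv = Δv₁ + Δv₂ = 13.87 km/s.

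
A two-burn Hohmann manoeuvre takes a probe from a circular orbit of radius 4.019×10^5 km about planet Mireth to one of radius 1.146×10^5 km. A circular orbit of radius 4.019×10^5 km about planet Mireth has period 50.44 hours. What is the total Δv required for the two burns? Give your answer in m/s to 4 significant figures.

Δv = 11090 m/s

From Kepler's third law T² = 4π²r³/μ at r = 4.019×10^5 km, T = 50.44 hours = 50.44 × 3600 s = 1.81584×10^5 s: μ = 4π²r³/T² = 7.77246×10^7 km³/s².
The Hohmann ellipse has a_t = (r₁ + r₂)/2 = 2.5825×10^5 km.
Circular speed at r₁: v₁ = √(μ/r₁) = √(7.77246×10^7/4.019×10^5) = 13.907 km/s.
On the transfer ellipse at r₁, vis-viva gives v_a = √[μ(2/r₁ − 1/a_t)] = 9.2639 km/s.
First burn Δv₁ = |v_a − v₁| = 4.643 km/s.
Circular speed at r₂: v₂ = √(μ/r₂) = 26.043 km/s.
Transfer-orbit speed at r₂: v_p = √[μ(2/r₂ − 1/a_t)] = 32.488 km/s.
Second burn Δv₂ = |v₂ − v_p| = 6.445 km/s.
Δv = Δv₁ + Δv₂ = 4.643 + 6.445 = 11.09 km/s.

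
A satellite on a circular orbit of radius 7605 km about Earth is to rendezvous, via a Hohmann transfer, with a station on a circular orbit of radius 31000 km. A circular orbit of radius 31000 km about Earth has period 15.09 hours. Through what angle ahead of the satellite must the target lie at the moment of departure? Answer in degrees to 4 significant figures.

φ = 91.56°

From Kepler's third law T² = 4π²r³/μ at r = 31000 km, T = 15.09 hours = 15.09 × 3600 s = 54324 s: μ = 4π²r³/T² = 3.98530×10^5 km³/s².
Semi-major axis of the transfer orbit: a_t = (7605 + 31000)/2 = 19302.5 km.
The half-period of the transfer ellipse is t = π√(a_t³/μ) = 13346 s.
Target angular speed ω₂ = √(μ/r₂³) = 1.1566×10^-4 rad/s.
Angle swept by the target during transfer: ω₂·t = 1.5436 rad = 88.44°.
The satellite traverses 180° on the transfer ellipse, so the target must lead by 180° − 88.44° = 91.56°.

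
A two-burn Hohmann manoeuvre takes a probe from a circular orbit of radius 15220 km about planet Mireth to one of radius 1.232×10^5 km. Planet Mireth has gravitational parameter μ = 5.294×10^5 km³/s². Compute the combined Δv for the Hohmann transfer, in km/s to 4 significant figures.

Semi-major axis of the transfer orbit: a_t = (15220 + 1.232×10^5)/2 = 69210 km.
Circular speed at r₁: v₁ = √(μ/r₁) = √(5.294×10^5/15220) = 5.898 km/s.
On the transfer ellipse at r₁, vis-viva gives v_p = √[μ(2/r₁ − 1/a_t)] = 7.869 km/s.
First burn Δv₁ = |v_p − v₁| = 1.971 km/s.
Circular speed at r₂: v₂ = √(μ/r₂) = 2.073 km/s.
Transfer-orbit speed at r₂: v_a = √[μ(2/r₂ − 1/a_t)] = 0.9721 km/s.
Second burn Δv₂ = |v₂ − v_a| = 1.101 km/s.
Δv = Δv₁ + Δv₂ = 1.971 + 1.101 = 3.072 km/s.

Δv = 3.072 km/s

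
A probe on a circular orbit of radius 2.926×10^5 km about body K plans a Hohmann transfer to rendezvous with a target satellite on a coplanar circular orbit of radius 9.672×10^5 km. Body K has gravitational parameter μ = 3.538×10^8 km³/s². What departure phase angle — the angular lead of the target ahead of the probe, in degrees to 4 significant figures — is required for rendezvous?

φ = 85.40°

The Hohmann ellipse has a_t = (r₁ + r₂)/2 = 6.299×10^5 km.
The half-period of the transfer ellipse is t = π√(a_t³/μ) = 83500 s.
Target angular speed ω₂ = √(μ/r₂³) = 1.977×10^-5 rad/s.
Angle swept by the target during transfer: ω₂·t = 1.651 rad = 94.60°.
The probe traverses 180° on the transfer ellipse, so the target must lead by 180° − 94.60° = 85.40°.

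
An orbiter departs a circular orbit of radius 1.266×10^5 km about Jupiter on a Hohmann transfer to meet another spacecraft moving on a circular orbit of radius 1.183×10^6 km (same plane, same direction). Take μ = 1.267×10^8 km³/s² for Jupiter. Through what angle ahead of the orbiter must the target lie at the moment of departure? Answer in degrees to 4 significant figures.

The Hohmann ellipse has a_t = (r₁ + r₂)/2 = 6.548×10^5 km.
Transfer time t = π√(a_t³/μ) = 1.4789×10^5 s.
The target's mean motion on its circular orbit is ω₂ = √(μ/r₂³) = 8.7480×10^-6 rad/s.
Angle swept by the target during transfer: ω₂·t = 1.2937 rad = 74.12°.
Arrival is 180° from departure on the ellipse, so φ = 180° − 74.12° = 105.9°.

φ = 105.9°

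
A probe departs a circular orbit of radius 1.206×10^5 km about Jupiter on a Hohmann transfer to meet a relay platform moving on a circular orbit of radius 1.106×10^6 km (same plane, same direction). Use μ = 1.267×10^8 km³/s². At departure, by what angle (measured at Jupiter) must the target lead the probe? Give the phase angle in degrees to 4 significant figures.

φ = 105.7°

Semi-major axis of the transfer orbit: a_t = (1.206×10^5 + 1.106×10^6)/2 = 6.133×10^5 km.
The half-period of the transfer ellipse is t = π√(a_t³/μ) = 1.34051×10^5 s.
The target's mean motion on its circular orbit is ω₂ = √(μ/r₂³) = 9.67733×10^-6 rad/s.
Angle swept by the target during transfer: ω₂·t = 1.2973 rad = 74.33°.
Arrival is 180° from departure on the ellipse, so φ = 180° − 74.33° = 105.7°.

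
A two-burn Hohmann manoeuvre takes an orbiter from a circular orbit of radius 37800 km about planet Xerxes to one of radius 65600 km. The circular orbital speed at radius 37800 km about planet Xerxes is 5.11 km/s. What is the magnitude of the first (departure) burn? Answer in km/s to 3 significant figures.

Δv₁ = 0.646 km/s

From the circular-orbit relation v² = μ/r at r = 37800 km: μ = v²r = (5.11)² × 37800 = 9.87037×10^5 km³/s².
Transfer-ellipse semi-major axis a_t = (r₁ + r₂)/2 = (37800 + 65600)/2 = 51700 km.
Circular speed at r = 37800 km: v_c = √(μ/r) = 5.1100 km/s.
Transfer-orbit speed at the same r (vis-viva, a = a_t): v_t = √[μ(2/r − 1/a_t)] = 5.7561 km/s.
Δv₁ = |v_t − v_c| = |5.7561 − 5.1100| = 0.6461 km/s.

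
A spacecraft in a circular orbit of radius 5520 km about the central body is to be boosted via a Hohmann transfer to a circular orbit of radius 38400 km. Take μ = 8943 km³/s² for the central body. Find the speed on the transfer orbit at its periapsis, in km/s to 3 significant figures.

Semi-major axis of the transfer orbit: a_t = (5520 + 38400)/2 = 21960 km.
The periapsis of the transfer ellipse is at r = 5520 km.
From the vis-viva equation, v = √[μ(2/r − 1/a_t)] = 1.683 km/s.

v = 1.68 km/s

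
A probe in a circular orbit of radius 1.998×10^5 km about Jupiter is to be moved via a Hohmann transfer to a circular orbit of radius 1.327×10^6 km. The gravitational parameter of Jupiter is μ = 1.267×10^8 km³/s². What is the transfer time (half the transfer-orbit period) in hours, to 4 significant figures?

Transfer-ellipse semi-major axis a_t = (r₁ + r₂)/2 = (1.998×10^5 + 1.327×10^6)/2 = 7.634×10^5 km.
By Kepler's third law the transfer-orbit period is T = 2π√(a_t³/μ), so t = T/2 = 1.8616×10^5 s.
Converting: 1.8616×10^5 s ÷ 3600 s/hour = 51.71 hours.

t = 51.71 hours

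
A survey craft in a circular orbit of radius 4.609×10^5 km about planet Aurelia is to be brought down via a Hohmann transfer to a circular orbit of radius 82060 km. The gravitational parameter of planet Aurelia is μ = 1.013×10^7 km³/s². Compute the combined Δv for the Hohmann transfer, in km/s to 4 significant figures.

The Hohmann ellipse has a_t = (r₁ + r₂)/2 = 2.7148×10^5 km.
Circular speed at r₁: v₁ = √(μ/r₁) = √(1.013×10^7/4.609×10^5) = 4.688 km/s.
Transfer-orbit speed at r₁ (vis-viva equation): v_a = √[μ(2/r₁ − 1/a_t)] = 2.577 km/s.
First burn Δv₁ = |v_a − v₁| = 2.111 km/s.
Circular speed at r₂: v₂ = √(μ/r₂) = 11.111 km/s.
Transfer-orbit speed at r₂: v_p = √[μ(2/r₂ − 1/a_t)] = 14.477 km/s.
Second burn Δv₂ = |v₂ − v_p| = 3.366 km/s.
Δv = Δv₁ + Δv₂ = 2.111 + 3.366 = 5.477 km/s.

Δv = 5.477 km/s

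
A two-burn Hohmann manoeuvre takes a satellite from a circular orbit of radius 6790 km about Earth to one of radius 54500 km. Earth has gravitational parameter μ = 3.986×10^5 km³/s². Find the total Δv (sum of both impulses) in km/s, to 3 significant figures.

The Hohmann ellipse has a_t = (r₁ + r₂)/2 = 30645 km.
At r₁ the circular-orbit speed is v₁ = √(μ/r₁) = 7.6619 km/s.
Transfer-orbit speed at r₁ (v² = μ(2/r − 1/a)): v_p = √[μ(2/r₁ − 1/a_t)] = 10.218 km/s.
First burn Δv₁ = |v_p − v₁| = 2.556 km/s.
Circular speed at r₂: v₂ = √(μ/r₂) = 2.704 km/s.
Transfer-orbit speed at r₂: v_a = √[μ(2/r₂ − 1/a_t)] = 1.273 km/s.
Second burn Δv₂ = |v₂ − v_a| = 1.431 km/s.
Total Δv = Δv₁ + Δv₂ = 3.987 km/s.

Δv = 3.99 km/s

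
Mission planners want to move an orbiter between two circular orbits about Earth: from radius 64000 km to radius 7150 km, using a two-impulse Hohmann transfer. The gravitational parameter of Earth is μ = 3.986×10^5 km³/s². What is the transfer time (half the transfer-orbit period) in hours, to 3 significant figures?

t = 9.27 hours

Transfer-ellipse semi-major axis a_t = (r₁ + r₂)/2 = (64000 + 7150)/2 = 35575 km.
Half the transfer-orbit period gives t = π√(a_t³/μ) = 33389 s.
Converting: 33389 s ÷ 3600 s/hour = 9.27 hours.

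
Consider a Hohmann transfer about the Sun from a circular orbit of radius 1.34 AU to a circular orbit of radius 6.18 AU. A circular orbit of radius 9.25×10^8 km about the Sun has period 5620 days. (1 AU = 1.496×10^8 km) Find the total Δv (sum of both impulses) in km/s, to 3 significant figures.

Δv = 12.1 km/s

From Kepler's third law T² = 4π²r³/μ at r = 9.25×10^8 km, T = 5620 days = 5620 × 86400 s = 4.85568×10^8 s: μ = 4π²r³/T² = 1.32521×10^11 km³/s².
In km: r₁ = 1.34 × 1.496×10^8 = 2.00464×10^8 km; r₂ = 6.18 × 1.496×10^8 = 9.24528×10^8 km.
The Hohmann ellipse has a_t = (r₁ + r₂)/2 = 5.62496×10^8 km.
At r₁ the circular-orbit speed is v₁ = √(μ/r₁) = 25.711 km/s.
Transfer-orbit speed at r₁ (v² = μ(2/r − 1/a)): v_p = √[μ(2/r₁ − 1/a_t)] = 32.963 km/s.
First burn Δv₁ = |v_p − v₁| = 7.252 km/s.
Circular speed at r₂: v₂ = √(μ/r₂) = 11.972 km/s.
Transfer-orbit speed at r₂: v_a = √[μ(2/r₂ − 1/a_t)] = 7.1473 km/s.
Second burn Δv₂ = |v₂ − v_a| = 4.825 km/s.
Total Δv = Δv₁ + Δv₂ = 12.08 km/s.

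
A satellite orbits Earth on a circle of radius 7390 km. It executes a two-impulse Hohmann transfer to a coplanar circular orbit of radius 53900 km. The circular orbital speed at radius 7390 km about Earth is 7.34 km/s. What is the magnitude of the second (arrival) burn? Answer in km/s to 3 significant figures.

Δv₂ = 1.38 km/s

From the circular-orbit relation v² = μ/r at r = 7390 km: μ = v²r = (7.34)² × 7390 = 3.98141×10^5 km³/s².
Transfer-ellipse semi-major axis a_t = (r₁ + r₂)/2 = (7390 + 53900)/2 = 30645 km.
Circular speed at r = 53900 km: v_c = √(μ/r) = 2.718 km/s.
Vis-viva on the transfer ellipse at r = 53900 km gives v_t = √[μ(2/r − 1/a_t)] = 1.335 km/s.
Δv₂ = |v_t − v_c| = |1.335 − 2.718| = 1.383 km/s.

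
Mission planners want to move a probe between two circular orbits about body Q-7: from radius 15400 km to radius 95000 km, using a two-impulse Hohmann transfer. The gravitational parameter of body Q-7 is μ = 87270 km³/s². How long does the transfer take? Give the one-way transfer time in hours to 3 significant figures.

The Hohmann ellipse has a_t = (r₁ + r₂)/2 = 55200 km.
Half the transfer-orbit period gives t = π√(a_t³/μ) = 1.379×10^5 s.
Converting: 1.379×10^5 s ÷ 3600 s/hour = 38.3 hours.

t = 38.3 hours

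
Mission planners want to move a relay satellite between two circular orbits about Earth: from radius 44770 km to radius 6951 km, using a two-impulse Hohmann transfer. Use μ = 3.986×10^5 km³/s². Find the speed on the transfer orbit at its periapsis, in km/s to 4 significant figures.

v = 9.964 km/s

Semi-major axis of the transfer orbit: a_t = (44770 + 6951)/2 = 25860.5 km.
The periapsis of the transfer ellipse is at r = 6951 km.
Vis-viva: v = √[μ(2/r − 1/a_t)] = √[3.986×10^5 × (2/6951 − 1/25860.5)] = 9.964 km/s.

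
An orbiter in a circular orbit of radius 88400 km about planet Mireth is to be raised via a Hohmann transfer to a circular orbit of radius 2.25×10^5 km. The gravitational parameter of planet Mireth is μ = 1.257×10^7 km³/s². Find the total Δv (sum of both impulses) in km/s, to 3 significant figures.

Δv = 4.22 km/s

Transfer-ellipse semi-major axis a_t = (r₁ + r₂)/2 = (88400 + 2.250×10^5)/2 = 1.567×10^5 km.
At r₁ the circular-orbit speed is v₁ = √(μ/r₁) = 11.92454 km/s.
On the transfer ellipse at r₁, v² = μ(2/r − 1/a) gives v_p = √[μ(2/r₁ − 1/a_t)] = 14.28888 km/s.
First burn Δv₁ = |v_p − v₁| = 2.3643 km/s.
At r₂, v₂ = √(μ/r₂) = 7.4744 km/s.
Transfer-orbit speed at r₂: v_a = √[μ(2/r₂ − 1/a_t)] = 5.6139 km/s.
Second burn Δv₂ = |v₂ − v_a| = 1.8605 km/s.
Total Δv = Δv₁ + Δv₂ = 4.225 km/s.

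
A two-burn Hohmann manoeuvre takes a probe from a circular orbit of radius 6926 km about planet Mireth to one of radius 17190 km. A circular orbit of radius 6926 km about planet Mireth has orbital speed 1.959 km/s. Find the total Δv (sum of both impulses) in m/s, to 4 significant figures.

Δv = 681.1 m/s

From the circular-orbit relation v² = μ/r at r = 6926 km: μ = v²r = (1.959)² × 6926 = 26579.8 km³/s².
Semi-major axis of the transfer orbit: a_t = (6926 + 17190)/2 = 12058 km.
At r₁ the circular-orbit speed is v₁ = √(μ/r₁) = 1.959 km/s.
Transfer-orbit speed at r₁ (vis-viva): v_p = √[μ(2/r₁ − 1/a_t)] = 2.339 km/s.
First burn Δv₁ = |v_p − v₁| = 0.3800 km/s.
At r₂, v₂ = √(μ/r₂) = 1.2435 km/s.
Transfer-orbit speed at r₂: v_a = √[μ(2/r₂ − 1/a_t)] = 0.94241 km/s.
Second burn Δv₂ = |v₂ − v_a| = 0.3011 km/s.
Total Δv = Δv₁ + Δv₂ = 0.6811 km/s.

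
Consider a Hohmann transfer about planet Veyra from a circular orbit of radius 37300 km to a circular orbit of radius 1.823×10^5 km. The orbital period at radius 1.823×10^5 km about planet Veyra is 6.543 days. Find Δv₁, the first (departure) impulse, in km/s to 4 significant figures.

From Kepler's third law T² = 4π²r³/μ at r = 1.823×10^5 km, T = 6.543 days = 6.543 × 86400 s = 5.653152×10^5 s: μ = 4π²r³/T² = 7.48408×10^5 km³/s².
Semi-major axis of the transfer orbit: a_t = (37300 + 1.823×10^5)/2 = 1.098×10^5 km.
On the circular orbit at r = 37300 km, v_c = √(μ/r) = 4.4793 km/s.
Vis-viva on the transfer ellipse at r = 37300 km gives v_t = √[μ(2/r − 1/a_t)] = 5.7717 km/s.
Δv₁ = |v_t − v_c| = |5.7717 − 4.4793| = 1.292 km/s.

Δv₁ = 1.292 km/s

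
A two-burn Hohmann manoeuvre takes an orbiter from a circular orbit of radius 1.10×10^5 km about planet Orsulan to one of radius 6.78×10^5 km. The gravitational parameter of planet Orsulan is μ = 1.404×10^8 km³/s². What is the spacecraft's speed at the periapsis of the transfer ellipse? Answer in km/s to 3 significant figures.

Transfer-ellipse semi-major axis a_t = (r₁ + r₂)/2 = (1.100×10^5 + 6.780×10^5)/2 = 3.940×10^5 km.
The periapsis of the transfer ellipse is at r = 1.100×10^5 km.
Applying v² = μ(2/r − 1/a_t): v = 46.87 km/s.

v = 46.9 km/s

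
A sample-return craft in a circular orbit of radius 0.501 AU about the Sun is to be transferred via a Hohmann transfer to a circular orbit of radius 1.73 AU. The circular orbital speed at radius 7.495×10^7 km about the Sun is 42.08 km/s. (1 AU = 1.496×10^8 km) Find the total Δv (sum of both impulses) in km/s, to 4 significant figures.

From the circular-orbit relation v² = μ/r at r = 7.495×10^7 km: μ = v²r = (42.08)² × 7.495×10^7 = 1.32716×10^11 km³/s².
In km: r₁ = 0.501 × 1.496×10^8 = 7.49496×10^7 km; r₂ = 1.73 × 1.496×10^8 = 2.58808×10^8 km.
Transfer-ellipse semi-major axis a_t = (r₁ + r₂)/2 = (7.49496×10^7 + 2.58808×10^8)/2 = 1.668788×10^8 km.
Circular speed at r₁: v₁ = √(μ/r₁) = √(1.32716×10^11/7.49496×10^7) = 42.08 km/s.
Transfer-orbit speed at r₁ (v² = μ(2/r − 1/a)): v_p = √[μ(2/r₁ − 1/a_t)] = 52.40 km/s.
First burn Δv₁ = |v_p − v₁| = 10.32 km/s.
Circular speed at r₂: v₂ = √(μ/r₂) = 22.645 km/s.
Transfer-orbit speed at r₂: v_a = √[μ(2/r₂ − 1/a_t)] = 15.176 km/s.
Second burn Δv₂ = |v₂ − v_a| = 7.469 km/s.
Total Δv = Δv₁ + Δv₂ = 17.79 km/s.

Δv = 17.79 km/s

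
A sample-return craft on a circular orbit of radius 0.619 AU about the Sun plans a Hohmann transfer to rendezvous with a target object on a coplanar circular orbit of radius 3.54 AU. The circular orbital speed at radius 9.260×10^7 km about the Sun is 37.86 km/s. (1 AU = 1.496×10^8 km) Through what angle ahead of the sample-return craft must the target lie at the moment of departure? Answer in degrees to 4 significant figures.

From the circular-orbit relation v² = μ/r at r = 9.260×10^7 km: μ = v²r = (37.86)² × 9.260×10^7 = 1.32731×10^11 km³/s².
In km: r₁ = 0.619 × 1.496×10^8 = 9.26024×10^7 km; r₂ = 3.54 × 1.496×10^8 = 5.29584×10^8 km.
Semi-major axis of the transfer orbit: a_t = (9.26024×10^7 + 5.29584×10^8)/2 = 3.110932×10^8 km.
Transfer time t = π√(a_t³/μ) = 4.732×10^7 s.
Target angular speed ω₂ = √(μ/r₂³) = 2.989×10^-8 rad/s.
Angle swept by the target during transfer: ω₂·t = 1.4144 rad = 81.04°.
The sample-return craft traverses 180° on the transfer ellipse, so the target must lead by 180° − 81.04° = 98.96°.

φ = 98.96°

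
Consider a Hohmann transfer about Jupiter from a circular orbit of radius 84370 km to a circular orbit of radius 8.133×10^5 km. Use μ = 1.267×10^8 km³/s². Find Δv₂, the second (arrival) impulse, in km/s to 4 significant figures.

Δv₂ = 7.070 km/s

The Hohmann ellipse has a_t = (r₁ + r₂)/2 = 4.48835×10^5 km.
On the circular orbit at r = 8.133×10^5 km, v_c = √(μ/r) = 12.481 km/s.
Transfer-orbit speed at the same r (vis-viva, a = a_t): v_t = √[μ(2/r − 1/a_t)] = 5.4114 km/s.
Δv₂ = |v_t − v_c| = |5.4114 − 12.481| = 7.070 km/s.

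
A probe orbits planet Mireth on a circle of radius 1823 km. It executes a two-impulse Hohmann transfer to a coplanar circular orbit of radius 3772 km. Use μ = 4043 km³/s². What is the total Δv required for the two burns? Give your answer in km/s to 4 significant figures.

The Hohmann ellipse has a_t = (r₁ + r₂)/2 = 2797.5 km.
At r₁ the circular-orbit speed is v₁ = √(μ/r₁) = 1.489 km/s.
Transfer-orbit speed at r₁ (vis-viva): v_p = √[μ(2/r₁ − 1/a_t)] = 1.729 km/s.
First burn Δv₁ = |v_p − v₁| = 0.2400 km/s.
Circular speed at r₂: v₂ = √(μ/r₂) = 1.03530 km/s.
Transfer-orbit speed at r₂: v_a = √[μ(2/r₂ − 1/a_t)] = 0.835746 km/s.
Second burn Δv₂ = |v₂ − v_a| = 0.1996 km/s.
Total Δv = Δv₁ + Δv₂ = 0.4396 km/s.

Δv = 0.4396 km/s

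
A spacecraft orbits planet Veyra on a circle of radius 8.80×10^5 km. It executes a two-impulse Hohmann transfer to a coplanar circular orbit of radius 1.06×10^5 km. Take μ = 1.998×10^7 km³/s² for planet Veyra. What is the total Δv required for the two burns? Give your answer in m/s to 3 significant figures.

The Hohmann ellipse has a_t = (r₁ + r₂)/2 = 4.930×10^5 km.
Circular speed at r₁: v₁ = √(μ/r₁) = √(1.998×10^7/8.800×10^5) = 4.76493 km/s.
On the transfer ellipse at r₁, v² = μ(2/r − 1/a) gives v_a = √[μ(2/r₁ − 1/a_t)] = 2.20946 km/s.
First burn Δv₁ = |v_a − v₁| = 2.5555 km/s.
Circular speed at r₂: v₂ = √(μ/r₂) = 13.7292 km/s.
Transfer-orbit speed at r₂: v_p = √[μ(2/r₂ − 1/a_t)] = 18.3427 km/s.
Second burn Δv₂ = |v₂ − v_p| = 4.6135 km/s.
Δv = Δv₁ + Δv₂ = 2.5555 + 4.6135 = 7.169 km/s.

Δv = 7170 m/s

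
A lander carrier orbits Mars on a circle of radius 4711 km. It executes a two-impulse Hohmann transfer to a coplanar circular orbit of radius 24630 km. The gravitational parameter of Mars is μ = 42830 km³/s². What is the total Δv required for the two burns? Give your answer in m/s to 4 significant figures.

Δv = 1463 m/s

Transfer-ellipse semi-major axis a_t = (r₁ + r₂)/2 = (4711 + 24630)/2 = 14670.5 km.
At r₁ the circular-orbit speed is v₁ = √(μ/r₁) = 3.01521 km/s.
On the transfer ellipse at r₁, vis-viva equation gives v_p = √[μ(2/r₁ − 1/a_t)] = 3.90685 km/s.
First burn Δv₁ = |v_p − v₁| = 0.8916 km/s.
At r₂, v₂ = √(μ/r₂) = 1.3187 km/s.
Transfer-orbit speed at r₂: v_a = √[μ(2/r₂ − 1/a_t)] = 0.74727 km/s.
Second burn Δv₂ = |v₂ − v_a| = 0.5714 km/s.
Δv = Δv₁ + Δv₂ = 0.8916 + 0.5714 = 1.463 km/s.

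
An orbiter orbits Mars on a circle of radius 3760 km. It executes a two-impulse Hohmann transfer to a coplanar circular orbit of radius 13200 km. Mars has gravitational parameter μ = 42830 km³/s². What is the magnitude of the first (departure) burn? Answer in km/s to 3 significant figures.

Δv₁ = 0.836 km/s

Semi-major axis of the transfer orbit: a_t = (3760 + 13200)/2 = 8480 km.
On the circular orbit at r = 3760 km, v_c = √(μ/r) = 3.3750 km/s.
Transfer-orbit speed at the same r (vis-viva, a = a_t): v_t = √[μ(2/r − 1/a_t)] = 4.2108 km/s.
Δv₁ = |v_t − v_c| = |4.2108 − 3.3750| = 0.8358 km/s.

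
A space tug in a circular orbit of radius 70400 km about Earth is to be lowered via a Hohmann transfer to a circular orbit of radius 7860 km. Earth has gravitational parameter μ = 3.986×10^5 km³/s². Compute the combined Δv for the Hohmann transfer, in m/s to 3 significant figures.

Transfer-ellipse semi-major axis a_t = (r₁ + r₂)/2 = (70400 + 7860)/2 = 39130 km.
At r₁ the circular-orbit speed is v₁ = √(μ/r₁) = 2.379 km/s.
Transfer-orbit speed at r₁ (vis-viva equation): v_a = √[μ(2/r₁ − 1/a_t)] = 1.066 km/s.
First burn Δv₁ = |v_a − v₁| = 1.313 km/s.
Circular speed at r₂: v₂ = √(μ/r₂) = 7.121 km/s.
Transfer-orbit speed at r₂: v_p = √[μ(2/r₂ − 1/a_t)] = 9.552 km/s.
Second burn Δv₂ = |v₂ − v_p| = 2.431 km/s.
Δv = Δv₁ + Δv₂ = 1.313 + 2.431 = 3.744 km/s.

Δv = 3740 m/s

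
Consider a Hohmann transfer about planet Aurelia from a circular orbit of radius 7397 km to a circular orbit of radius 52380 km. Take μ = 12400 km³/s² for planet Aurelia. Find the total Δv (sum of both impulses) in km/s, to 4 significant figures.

Transfer-ellipse semi-major axis a_t = (r₁ + r₂)/2 = (7397 + 52380)/2 = 29888.5 km.
At r₁ the circular-orbit speed is v₁ = √(μ/r₁) = 1.2947 km/s.
On the transfer ellipse at r₁, v² = μ(2/r − 1/a) gives v_p = √[μ(2/r₁ − 1/a_t)] = 1.7140 km/s.
First burn Δv₁ = |v_p − v₁| = 0.4193 km/s.
At r₂, v₂ = √(μ/r₂) = 0.48655 km/s.
Transfer-orbit speed at r₂: v_a = √[μ(2/r₂ − 1/a_t)] = 0.24205 km/s.
Second burn Δv₂ = |v₂ − v_a| = 0.2445 km/s.
Δv = Δv₁ + Δv₂ = 0.4193 + 0.2445 = 0.6638 km/s.

Δv = 0.6638 km/s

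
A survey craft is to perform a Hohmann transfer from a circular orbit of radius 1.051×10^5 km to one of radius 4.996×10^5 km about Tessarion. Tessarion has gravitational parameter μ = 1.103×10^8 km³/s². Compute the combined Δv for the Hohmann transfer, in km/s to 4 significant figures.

Semi-major axis of the transfer orbit: a_t = (1.051×10^5 + 4.996×10^5)/2 = 3.0235×10^5 km.
At r₁ the circular-orbit speed is v₁ = √(μ/r₁) = 32.39563 km/s.
On the transfer ellipse at r₁, v² = μ(2/r − 1/a) gives v_p = √[μ(2/r₁ − 1/a_t)] = 41.64306 km/s.
First burn Δv₁ = |v_p − v₁| = 9.2474 km/s.
At r₂, v₂ = √(μ/r₂) = 14.8586 km/s.
Transfer-orbit speed at r₂: v_a = √[μ(2/r₂ − 1/a_t)] = 8.76038 km/s.
Second burn Δv₂ = |v₂ − v_a| = 6.0982 km/s.
Δv = Δv₁ + Δv₂ = 9.2474 + 6.0982 = 15.35 km/s.

Δv = 15.35 km/s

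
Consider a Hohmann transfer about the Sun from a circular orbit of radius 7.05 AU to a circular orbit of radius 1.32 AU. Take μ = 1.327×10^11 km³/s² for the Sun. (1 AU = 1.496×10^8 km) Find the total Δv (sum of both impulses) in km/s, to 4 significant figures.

In km: r₁ = 7.05 × 1.496×10^8 = 1.05468×10^9 km; r₂ = 1.32 × 1.496×10^8 = 1.97472×10^8 km.
Semi-major axis of the transfer orbit: a_t = (1.05468×10^9 + 1.97472×10^8)/2 = 6.26076×10^8 km.
At r₁ the circular-orbit speed is v₁ = √(μ/r₁) = 11.217 km/s.
Transfer-orbit speed at r₁ (v² = μ(2/r − 1/a)): v_a = √[μ(2/r₁ − 1/a_t)] = 6.2996 km/s.
First burn Δv₁ = |v_a − v₁| = 4.917 km/s.
Circular speed at r₂: v₂ = √(μ/r₂) = 25.923 km/s.
Transfer-orbit speed at r₂: v_p = √[μ(2/r₂ − 1/a_t)] = 33.646 km/s.
Second burn Δv₂ = |v₂ − v_p| = 7.723 km/s.
Total Δv = Δv₁ + Δv₂ = 12.64 km/s.

Δv = 12.64 km/s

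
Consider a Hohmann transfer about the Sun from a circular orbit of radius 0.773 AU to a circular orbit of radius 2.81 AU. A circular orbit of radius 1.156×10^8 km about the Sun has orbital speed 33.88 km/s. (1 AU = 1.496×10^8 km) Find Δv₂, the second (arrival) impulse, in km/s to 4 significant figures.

From the circular-orbit relation v² = μ/r at r = 1.156×10^8 km: μ = v²r = (33.88)² × 1.156×10^8 = 1.32692×10^11 km³/s².
In km: r₁ = 0.773 × 1.496×10^8 = 1.156408×10^8 km; r₂ = 2.81 × 1.496×10^8 = 4.20376×10^8 km.
Transfer-ellipse semi-major axis a_t = (r₁ + r₂)/2 = (1.156408×10^8 + 4.20376×10^8)/2 = 2.680084×10^8 km.
Circular speed at r = 4.20376×10^8 km: v_c = √(μ/r) = 17.7666 km/s.
Vis-viva on the transfer ellipse at r = 4.20376×10^8 km gives v_t = √[μ(2/r − 1/a_t)] = 11.6704 km/s.
Δv₂ = |v_t − v_c| = |11.6704 − 17.7666| = 6.096 km/s.

Δv₂ = 6.096 km/s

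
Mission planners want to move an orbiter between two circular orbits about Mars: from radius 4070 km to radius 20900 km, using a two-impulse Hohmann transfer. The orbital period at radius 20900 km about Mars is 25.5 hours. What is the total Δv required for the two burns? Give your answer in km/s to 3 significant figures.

Δv = 1.57 km/s

From Kepler's third law T² = 4π²r³/μ at r = 20900 km, T = 25.5 hours = 25.5 × 3600 s = 91800 s: μ = 4π²r³/T² = 42767.4 km³/s².
The Hohmann ellipse has a_t = (r₁ + r₂)/2 = 12485 km.
At r₁ the circular-orbit speed is v₁ = √(μ/r₁) = 3.2416 km/s.
Transfer-orbit speed at r₁ (vis-viva): v_p = √[μ(2/r₁ − 1/a_t)] = 4.1941 km/s.
First burn Δv₁ = |v_p − v₁| = 0.9525 km/s.
Circular speed at r₂: v₂ = √(μ/r₂) = 1.43049 km/s.
Transfer-orbit speed at r₂: v_a = √[μ(2/r₂ − 1/a_t)] = 0.816745 km/s.
Second burn Δv₂ = |v₂ − v_a| = 0.6137 km/s.
Δv = Δv₁ + Δv₂ = 0.9525 + 0.6137 = 1.566 km/s.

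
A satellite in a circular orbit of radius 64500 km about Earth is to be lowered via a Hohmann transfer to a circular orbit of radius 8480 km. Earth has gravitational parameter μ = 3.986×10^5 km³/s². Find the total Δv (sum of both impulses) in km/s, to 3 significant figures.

Δv = 3.55 km/s

The Hohmann ellipse has a_t = (r₁ + r₂)/2 = 36490 km.
At r₁ the circular-orbit speed is v₁ = √(μ/r₁) = 2.486 km/s.
On the transfer ellipse at r₁, vis-viva equation gives v_a = √[μ(2/r₁ − 1/a_t)] = 1.198 km/s.
First burn Δv₁ = |v_a − v₁| = 1.288 km/s.
At r₂, v₂ = √(μ/r₂) = 6.856 km/s.
Transfer-orbit speed at r₂: v_p = √[μ(2/r₂ − 1/a_t)] = 9.115 km/s.
Second burn Δv₂ = |v₂ − v_p| = 2.259 km/s.
Δv = Δv₁ + Δv₂ = 1.288 + 2.259 = 3.547 km/s.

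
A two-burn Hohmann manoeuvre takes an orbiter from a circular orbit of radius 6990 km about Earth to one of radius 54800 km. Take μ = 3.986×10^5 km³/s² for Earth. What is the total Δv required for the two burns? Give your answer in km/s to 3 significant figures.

Δv = 3.92 km/s

Transfer-ellipse semi-major axis a_t = (r₁ + r₂)/2 = (6990 + 54800)/2 = 30895 km.
Circular speed at r₁: v₁ = √(μ/r₁) = √(3.986×10^5/6990) = 7.5514 km/s.
Transfer-orbit speed at r₁ (v² = μ(2/r − 1/a)): v_p = √[μ(2/r₁ − 1/a_t)] = 10.057 km/s.
First burn Δv₁ = |v_p − v₁| = 2.506 km/s.
At r₂, v₂ = √(μ/r₂) = 2.697 km/s.
Transfer-orbit speed at r₂: v_a = √[μ(2/r₂ − 1/a_t)] = 1.283 km/s.
Second burn Δv₂ = |v₂ − v_a| = 1.414 km/s.
Total Δv = Δv₁ + Δv₂ = 3.920 km/s.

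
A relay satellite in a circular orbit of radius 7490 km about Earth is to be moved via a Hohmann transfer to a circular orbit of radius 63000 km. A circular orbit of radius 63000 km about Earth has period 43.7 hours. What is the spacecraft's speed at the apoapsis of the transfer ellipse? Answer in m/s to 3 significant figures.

v = 1160 m/s

From Kepler's third law T² = 4π²r³/μ at r = 63000 km, T = 43.7 hours = 43.7 × 3600 s = 1.5732×10^5 s: μ = 4π²r³/T² = 3.98854×10^5 km³/s².
Transfer-ellipse semi-major axis a_t = (r₁ + r₂)/2 = (7490 + 63000)/2 = 35245 km.
The apoapsis of the transfer ellipse is at r = 63000 km.
Vis-viva: v = √[μ(2/r − 1/a_t)] = √[3.98854×10^5 × (2/63000 − 1/35245)] = 1.160 km/s.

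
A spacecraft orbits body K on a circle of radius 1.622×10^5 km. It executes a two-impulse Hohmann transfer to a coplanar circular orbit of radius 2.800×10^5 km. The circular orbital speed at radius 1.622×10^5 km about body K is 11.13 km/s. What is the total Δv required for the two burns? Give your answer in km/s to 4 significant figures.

From the circular-orbit relation v² = μ/r at r = 1.622×10^5 km: μ = v²r = (11.13)² × 1.622×10^5 = 2.00928×10^7 km³/s².
Semi-major axis of the transfer orbit: a_t = (1.622×10^5 + 2.800×10^5)/2 = 2.211×10^5 km.
Circular speed at r₁: v₁ = √(μ/r₁) = √(2.00928×10^7/1.622×10^5) = 11.130 km/s.
Transfer-orbit speed at r₁ (vis-viva): v_p = √[μ(2/r₁ − 1/a_t)] = 12.525 km/s.
First burn Δv₁ = |v_p − v₁| = 1.395 km/s.
Circular speed at r₂: v₂ = √(μ/r₂) = 8.47113 km/s.
Transfer-orbit speed at r₂: v_a = √[μ(2/r₂ − 1/a_t)] = 7.25559 km/s.
Second burn Δv₂ = |v₂ − v_a| = 1.216 km/s.
Total Δv = Δv₁ + Δv₂ = 2.611 km/s.

Δv = 2.611 km/s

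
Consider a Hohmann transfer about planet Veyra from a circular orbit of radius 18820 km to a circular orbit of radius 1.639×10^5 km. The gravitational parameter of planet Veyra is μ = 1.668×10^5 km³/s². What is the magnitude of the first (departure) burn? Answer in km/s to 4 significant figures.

Δv₁ = 1.010 km/s

Semi-major axis of the transfer orbit: a_t = (18820 + 1.639×10^5)/2 = 91360 km.
Circular speed at r = 18820 km: v_c = √(μ/r) = 2.977 km/s.
Transfer-orbit speed at the same r (vis-viva, a = a_t): v_t = √[μ(2/r − 1/a_t)] = 3.987 km/s.
Δv₁ = |v_t − v_c| = |3.987 − 2.977| = 1.010 km/s.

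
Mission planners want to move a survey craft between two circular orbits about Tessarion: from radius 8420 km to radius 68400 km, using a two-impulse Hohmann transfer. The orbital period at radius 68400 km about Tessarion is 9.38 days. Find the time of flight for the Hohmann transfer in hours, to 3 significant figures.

t = 47.4 hours

From Kepler's third law T² = 4π²r³/μ at r = 68400 km, T = 9.38 days = 9.38 × 86400 s = 8.10432×10^5 s: μ = 4π²r³/T² = 19235.1 km³/s².
Transfer-ellipse semi-major axis a_t = (r₁ + r₂)/2 = (8420 + 68400)/2 = 38410 km.
Half the transfer-orbit period gives t = π√(a_t³/μ) = 1.705×10^5 s.
Converting: 1.705×10^5 s ÷ 3600 s/hour = 47.4 hours.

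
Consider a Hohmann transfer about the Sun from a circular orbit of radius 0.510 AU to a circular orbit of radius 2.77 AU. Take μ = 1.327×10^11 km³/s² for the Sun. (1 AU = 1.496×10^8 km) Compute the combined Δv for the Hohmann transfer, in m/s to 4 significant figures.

Δv = 20410 m/s

In km: r₁ = 0.510 × 1.496×10^8 = 7.6296×10^7 km; r₂ = 2.77 × 1.496×10^8 = 4.14392×10^8 km.
Semi-major axis of the transfer orbit: a_t = (7.6296×10^7 + 4.14392×10^8)/2 = 2.45344×10^8 km.
Circular speed at r₁: v₁ = √(μ/r₁) = √(1.327×10^11/7.6296×10^7) = 41.7047 km/s.
Transfer-orbit speed at r₁ (vis-viva): v_p = √[μ(2/r₁ − 1/a_t)] = 54.2004 km/s.
First burn Δv₁ = |v_p − v₁| = 12.496 km/s.
Circular speed at r₂: v₂ = √(μ/r₂) = 17.8949 km/s.
Transfer-orbit speed at r₂: v_a = √[μ(2/r₂ − 1/a_t)] = 9.97914 km/s.
Second burn Δv₂ = |v₂ − v_a| = 7.9158 km/s.
Δv = Δv₁ + Δv₂ = 12.496 + 7.9158 = 20.41 km/s.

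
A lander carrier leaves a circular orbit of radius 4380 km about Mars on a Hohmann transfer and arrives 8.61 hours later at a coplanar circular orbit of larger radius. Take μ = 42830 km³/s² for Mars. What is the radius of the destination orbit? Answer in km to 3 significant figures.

Transfer time t = 8.61 hours = 30996 s, and t = π√(a_t³/μ).
So a_t = (μ t²/π²)^(1/3) = (42830 × (30996)² / π²)^(1/3) = 16095 km.
Since a_t = (r₁ + r₂)/2, r₂ = 2a_t − r₁ = 2×16095 − 4380 = 27810 km.

r₂ = 27800 km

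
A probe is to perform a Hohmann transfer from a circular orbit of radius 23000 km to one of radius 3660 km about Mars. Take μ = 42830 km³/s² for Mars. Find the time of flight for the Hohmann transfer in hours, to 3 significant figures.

t = 6.49 hours

The Hohmann ellipse has a_t = (r₁ + r₂)/2 = 13330 km.
Half the transfer-orbit period gives t = π√(a_t³/μ) = 23360 s.
Converting: 23360 s ÷ 3600 s/hour = 6.49 hours.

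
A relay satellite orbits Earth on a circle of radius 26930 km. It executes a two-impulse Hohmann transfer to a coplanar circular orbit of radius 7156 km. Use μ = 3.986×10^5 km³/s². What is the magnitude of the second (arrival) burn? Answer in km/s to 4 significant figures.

Δv₂ = 1.918 km/s

Semi-major axis of the transfer orbit: a_t = (26930 + 7156)/2 = 17043 km.
Circular speed at r = 7156 km: v_c = √(μ/r) = 7.4633 km/s.
Transfer-orbit speed at the same r (vis-viva, a = a_t): v_t = √[μ(2/r − 1/a_t)] = 9.3816 km/s.
Δv₂ = |v_t − v_c| = |9.3816 − 7.4633| = 1.918 km/s.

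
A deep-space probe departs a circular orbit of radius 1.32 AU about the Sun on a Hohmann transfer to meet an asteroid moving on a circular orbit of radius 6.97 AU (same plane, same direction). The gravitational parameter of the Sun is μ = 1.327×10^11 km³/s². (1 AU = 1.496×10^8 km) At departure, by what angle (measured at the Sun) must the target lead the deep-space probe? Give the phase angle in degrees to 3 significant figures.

In km: r₁ = 1.32 × 1.496×10^8 = 1.97472×10^8 km; r₂ = 6.97 × 1.496×10^8 = 1.042712×10^9 km.
Transfer-ellipse semi-major axis a_t = (r₁ + r₂)/2 = (1.97472×10^8 + 1.042712×10^9)/2 = 6.20092×10^8 km.
Transfer time t = π√(a_t³/μ) = 1.331676×10^8 s.
Target angular speed ω₂ = √(μ/r₂³) = 1.081904×10^-8 rad/s.
Angle swept by the target during transfer: ω₂·t = 1.44075 rad = 82.549°.
Arrival is 180° from departure on the ellipse, so φ = 180° − 82.549° = 97.5°.

φ = 97.5°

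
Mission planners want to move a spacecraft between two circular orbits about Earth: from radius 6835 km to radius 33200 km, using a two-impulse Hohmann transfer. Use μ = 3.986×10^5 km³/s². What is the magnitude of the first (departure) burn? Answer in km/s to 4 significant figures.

Transfer-ellipse semi-major axis a_t = (r₁ + r₂)/2 = (6835 + 33200)/2 = 20017.5 km.
On the circular orbit at r = 6835 km, v_c = √(μ/r) = 7.637 km/s.
Transfer-orbit speed at the same r (vis-viva, a = a_t): v_t = √[μ(2/r − 1/a_t)] = 9.835 km/s.
Δv₁ = |v_t − v_c| = |9.835 − 7.637| = 2.198 km/s.

Δv₁ = 2.198 km/s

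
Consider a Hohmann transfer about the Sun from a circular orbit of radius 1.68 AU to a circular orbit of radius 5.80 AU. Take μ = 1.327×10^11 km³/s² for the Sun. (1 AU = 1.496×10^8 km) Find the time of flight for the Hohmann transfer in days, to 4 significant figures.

t = 1321 days

In km: r₁ = 1.68 × 1.496×10^8 = 2.51328×10^8 km; r₂ = 5.80 × 1.496×10^8 = 8.6768×10^8 km.
Transfer-ellipse semi-major axis a_t = (r₁ + r₂)/2 = (2.51328×10^8 + 8.6768×10^8)/2 = 5.59504×10^8 km.
Half the transfer-orbit period gives t = π√(a_t³/μ) = 1.141×10^8 s.
Converting: 1.141×10^8 s ÷ 86400 s/day = 1321 days.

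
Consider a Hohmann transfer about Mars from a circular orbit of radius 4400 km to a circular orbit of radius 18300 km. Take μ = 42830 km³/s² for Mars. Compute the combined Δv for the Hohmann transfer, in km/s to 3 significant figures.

Δv = 1.42 km/s

Semi-major axis of the transfer orbit: a_t = (4400 + 18300)/2 = 11350 km.
At r₁ the circular-orbit speed is v₁ = √(μ/r₁) = 3.11995 km/s.
Transfer-orbit speed at r₁ (vis-viva equation): v_p = √[μ(2/r₁ − 1/a_t)] = 3.96164 km/s.
First burn Δv₁ = |v_p − v₁| = 0.8417 km/s.
Circular speed at r₂: v₂ = √(μ/r₂) = 1.5298 km/s.
Transfer-orbit speed at r₂: v_a = √[μ(2/r₂ − 1/a_t)] = 0.95253 km/s.
Second burn Δv₂ = |v₂ − v_a| = 0.5773 km/s.
Total Δv = Δv₁ + Δv₂ = 1.419 km/s.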